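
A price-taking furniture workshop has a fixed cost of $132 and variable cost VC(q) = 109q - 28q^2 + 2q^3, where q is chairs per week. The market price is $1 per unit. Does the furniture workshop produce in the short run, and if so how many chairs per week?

Strip out fixed cost: VC = 109q - 28q^2 + 2q^3. Then AVC = 109 - 28q + 2q^2 and MC = 109 - 56q + 6q^2.
The AVC parabola has its vertex at q = 28/4 = 7, where AVC = 109 - 28·7 + 2·7^2 = $11.
Since P = $1 < min AVC = $11, price fails to cover variable cost at any output.
Shutting down limits the loss to fixed cost, $132.

Shut down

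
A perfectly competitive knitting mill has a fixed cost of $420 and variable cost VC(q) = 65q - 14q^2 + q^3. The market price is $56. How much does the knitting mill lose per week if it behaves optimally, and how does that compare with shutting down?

Profit = -$96 at q = 9

AVC = 65 - 14q + q^2 has its minimum $16 at q = 7; price $56 clears that bar, so the firm operates.
With MC = 65 - 28q + 3q^2, P = MC on the upward-sloping part at q* = 9.
TR = 56·9 = 504. TC = 420 + 180 = 600. Profit = 504 − 600 = -$96.
By producing, the firm covers all variable cost plus $324 of fixed cost; shutting down would lose the full $420.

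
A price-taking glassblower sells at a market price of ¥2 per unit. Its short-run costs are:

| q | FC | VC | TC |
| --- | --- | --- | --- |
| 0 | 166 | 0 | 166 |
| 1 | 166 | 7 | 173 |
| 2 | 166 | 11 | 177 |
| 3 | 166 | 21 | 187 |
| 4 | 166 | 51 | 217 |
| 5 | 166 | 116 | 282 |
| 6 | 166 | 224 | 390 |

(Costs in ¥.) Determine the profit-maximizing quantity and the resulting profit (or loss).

Tabulate TR − TC: q=0: -166; q=1: -171; q=2: -173; q=3: -181; q=4: -209; q=5: -272; q=6: -378.
Profit is highest at q = 0. Equivalently, the lowest AVC in the table is 11/2 ≈ ¥5.50 at q = 2, and P = ¥2 falls below it — price never covers variable cost, so the firm shuts down and loses only its fixed cost.

q = 0 (shut down); profit = -¥166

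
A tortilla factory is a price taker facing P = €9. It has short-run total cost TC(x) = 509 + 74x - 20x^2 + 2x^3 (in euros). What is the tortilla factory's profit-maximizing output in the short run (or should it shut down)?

Variable cost is VC = 74x - 20x^2 + 2x^3, so AVC = VC/x = 74 - 20x + 2x^2 and MC = dTC/dx = 74 - 40x + 6x^2.
AVC hits its minimum where MC = AVC, at x = 5, giving min AVC = 74 - 20·5 + 2·5^2 = €24.
Since P = €9 < min AVC = €24, price fails to cover variable cost at any output.
Best response: produce nothing and absorb the €509 fixed cost.

Shut down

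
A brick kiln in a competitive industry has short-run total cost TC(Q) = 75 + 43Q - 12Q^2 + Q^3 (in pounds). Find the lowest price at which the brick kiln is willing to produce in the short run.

Short-run supply begins at min AVC. From VC = 43Q - 12Q^2 + Q^3, AVC = 43 - 12Q + Q^2.
At the minimum of AVC, MC = AVC. MC = 43 - 24Q + 3Q^2; setting MC = AVC gives 2Q^2 - 12Q = 0, so Q = 6. min AVC = 7.
The firm shuts down for any P below £7.

£7 per unit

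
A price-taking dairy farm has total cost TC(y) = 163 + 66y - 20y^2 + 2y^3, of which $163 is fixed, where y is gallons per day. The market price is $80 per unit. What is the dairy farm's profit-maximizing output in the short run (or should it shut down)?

Produce at y = 7

Strip out fixed cost: VC = 66y - 20y^2 + 2y^3. Then AVC = 66 - 20y + 2y^2 and MC = 66 - 40y + 6y^2.
The AVC parabola has its vertex at y = 20/4 = 5, where AVC = 66 - 20·5 + 2·5^2 = $16.
P = $80 exceeds min AVC = $16, so the firm stays open.
Set P = MC: 80 = 66 - 40y + 6y^2 → -14 - 40y + 6y^2 = 0. The roots are y = -1/3 and y = 7; the profit-maximizing output is on the rising part of MC, so y* = 7.
Check: AVC at y = 7 is $24 ≤ P, so revenue covers variable cost.
Profit = P·y − TC = 80·7 − 331 = $229.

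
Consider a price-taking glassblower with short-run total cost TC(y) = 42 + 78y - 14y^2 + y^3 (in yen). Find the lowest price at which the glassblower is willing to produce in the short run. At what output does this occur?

¥29 per unit, at y = 7

The shutdown price is the minimum of AVC. VC = 78y - 14y^2 + y^3, so AVC = 78 - 14y + y^2.
At the minimum of AVC, MC = AVC. MC = 78 - 28y + 3y^2; setting MC = AVC gives 2y^2 - 14y = 0, so y = 7. min AVC = 29.
For P < ¥29 the firm produces nothing.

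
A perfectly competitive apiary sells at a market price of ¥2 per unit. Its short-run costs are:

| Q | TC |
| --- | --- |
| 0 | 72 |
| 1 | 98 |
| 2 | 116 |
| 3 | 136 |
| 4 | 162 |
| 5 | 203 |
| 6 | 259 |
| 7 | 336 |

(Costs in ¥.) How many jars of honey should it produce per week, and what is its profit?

Q = 0 (shut down); profit = -¥72

Compute π = P·Q − TC at each output: Q=0: -72; Q=1: -96; Q=2: -112; Q=3: -130; Q=4: -154; Q=5: -193; Q=6: -247; Q=7: -322.
Profit is highest at Q = 0. Equivalently, the lowest AVC in the table is 64/3 ≈ ¥21.33 at Q = 3, and P = ¥2 falls below it — price never covers variable cost, so the firm shuts down and loses only its fixed cost.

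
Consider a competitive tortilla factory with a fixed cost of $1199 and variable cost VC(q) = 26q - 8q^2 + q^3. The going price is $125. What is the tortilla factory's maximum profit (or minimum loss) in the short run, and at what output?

AVC = 26 - 8q + q^2; min AVC = $10 at q = 4. Since P = $125 ≥ min AVC, the firm produces.
MC = 26 - 16q + 3q^2. Setting P = MC and taking the root on the rising branch gives q* = 9.
TR = 125·9 = 1125. TC = 1199 + 315 = 1514. Profit = 1125 − 1514 = -$389.
By producing, the firm covers all variable cost plus $810 of fixed cost; shutting down would lose the full $1199.

Profit = -$389 at q = 9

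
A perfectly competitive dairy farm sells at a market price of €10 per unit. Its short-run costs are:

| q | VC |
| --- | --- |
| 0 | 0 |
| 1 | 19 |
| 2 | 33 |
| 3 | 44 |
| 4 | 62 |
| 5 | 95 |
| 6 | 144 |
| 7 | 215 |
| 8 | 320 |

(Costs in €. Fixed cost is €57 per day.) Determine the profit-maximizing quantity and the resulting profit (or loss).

Compute π = P·q − TC at each output: q=0: -57; q=1: -66; q=2: -70; q=3: -71; q=4: -79; q=5: -102; q=6: -141; q=7: -202; q=8: -297.
Profit is highest at q = 0. Equivalently, the lowest AVC in the table is 44/3 ≈ €14.67 at q = 3, and P = €10 falls below it — price never covers variable cost, so the firm shuts down and loses only its fixed cost.

q = 0 (shut down); profit = -€57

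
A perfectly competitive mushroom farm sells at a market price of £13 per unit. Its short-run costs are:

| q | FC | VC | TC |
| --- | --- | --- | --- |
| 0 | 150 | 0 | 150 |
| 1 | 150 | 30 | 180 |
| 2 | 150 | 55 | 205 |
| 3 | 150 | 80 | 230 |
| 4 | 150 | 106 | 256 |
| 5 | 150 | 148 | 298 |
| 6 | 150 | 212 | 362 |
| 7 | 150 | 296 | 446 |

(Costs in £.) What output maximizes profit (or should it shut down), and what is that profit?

Profit at each row (π = 13q − TC): q=0: -150; q=1: -167; q=2: -179; q=3: -191; q=4: -204; q=5: -233; q=6: -284; q=7: -355.
Profit is highest at q = 0. Equivalently, the lowest AVC in the table is 106/4 ≈ £26.50 at q = 4, and P = £13 falls below it — price never covers variable cost, so the firm shuts down and loses only its fixed cost.

q = 0 (shut down); profit = -£150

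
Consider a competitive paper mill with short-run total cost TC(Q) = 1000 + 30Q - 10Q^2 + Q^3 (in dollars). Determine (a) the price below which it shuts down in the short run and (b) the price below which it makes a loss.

Shutdown price = $5; break-even price = $130

Shutdown price = min AVC. AVC = 30 - 10Q + Q^2, with vertex at Q = 5 and minimum $5.
ATC = 1000/Q + 30 - 10Q + Q^2. Setting dATC/dQ = −1000/Q^2 − 10 + 2Q = 0 gives Q = 10 (since 2·10^3 − 10·10^2 = 1000).
min ATC = 1000/10 + 30 − 10·10 + 10^2 = $130. That is the break-even price.
Between these two prices the firm operates at a loss; above $130 it earns a profit.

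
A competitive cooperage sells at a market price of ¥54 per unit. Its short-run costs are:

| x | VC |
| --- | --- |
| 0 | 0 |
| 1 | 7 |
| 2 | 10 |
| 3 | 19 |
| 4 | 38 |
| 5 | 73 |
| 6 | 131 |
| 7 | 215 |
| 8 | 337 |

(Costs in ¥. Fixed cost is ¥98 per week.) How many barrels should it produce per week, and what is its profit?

x = 5; profit = ¥99

Tabulate TR − TC: x=0: -98; x=1: -51; x=2: 0; x=3: 45; x=4: 80; x=5: 99; x=6: 95; x=7: 65; x=8: -3.
Profit is maximized at x = 5. AVC there is 73/5 = ¥14.60 ≤ P, so producing beats shutting down (which would give -¥98).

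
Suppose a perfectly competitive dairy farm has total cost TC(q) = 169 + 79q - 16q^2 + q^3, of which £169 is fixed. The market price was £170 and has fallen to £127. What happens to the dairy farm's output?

MC = 79 - 32q + 3q^2; the shutdown threshold is min AVC = £15 (at q = 8).
At P = £170 ≥ min AVC, set P = MC on the rising branch: q = 13.
At P = £127 ≥ min AVC, set P = MC: q = 12. The firm stays open but cuts output.

Output falls from 13 to 12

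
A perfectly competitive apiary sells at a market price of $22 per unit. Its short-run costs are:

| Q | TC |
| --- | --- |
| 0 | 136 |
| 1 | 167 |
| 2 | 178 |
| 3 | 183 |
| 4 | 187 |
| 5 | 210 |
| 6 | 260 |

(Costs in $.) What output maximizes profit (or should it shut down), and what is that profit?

Compute π = P·Q − TC at each output: Q=0: -136; Q=1: -145; Q=2: -134; Q=3: -117; Q=4: -99; Q=5: -100; Q=6: -128.
Profit is maximized at Q = 4. AVC there is 51/4 = $12.75 ≤ P, so producing beats shutting down (which would give -$136).

Q = 4; profit = -$99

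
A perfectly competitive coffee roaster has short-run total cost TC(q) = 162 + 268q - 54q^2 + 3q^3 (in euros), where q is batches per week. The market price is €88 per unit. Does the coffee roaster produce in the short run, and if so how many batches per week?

From TC, MC = TC'(q) = 268 - 108q + 9q^2 and AVC = VC/q = 268 - 54q + 3q^2.
AVC is minimized where dAVC/dq = -54 + 6q = 0, at q = 9; min AVC = 268 - 54·9 + 3·9^2 = €25.
Since P = €88 ≥ min AVC = €25, price covers variable cost and the firm should produce.
P = MC gives 180 - 108q + 9q^2 = 0, with roots 2 and 10. Take the larger (rising MC): q* = 10.
Check: AVC at q = 10 is €28 ≤ P, so revenue covers variable cost.
Profit = P·q − TC = 88·10 − 442 = €438.

Produce at q = 10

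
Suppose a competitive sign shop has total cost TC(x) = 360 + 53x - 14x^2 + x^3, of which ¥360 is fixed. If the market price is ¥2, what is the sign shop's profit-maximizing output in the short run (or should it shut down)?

Shut down

From TC, MC = TC'(x) = 53 - 28x + 3x^2 and AVC = VC/x = 53 - 14x + x^2.
The AVC parabola has its vertex at x = 14/2 = 7, where AVC = 53 - 14·7 + 7^2 = ¥4.
With P < min AVC (¥2 < ¥4), every unit sold adds to the loss.
The firm minimizes its loss by shutting down and losing only its fixed cost of ¥360.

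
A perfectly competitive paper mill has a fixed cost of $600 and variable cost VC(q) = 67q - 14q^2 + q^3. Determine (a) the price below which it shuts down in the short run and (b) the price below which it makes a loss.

AVC = 67 - 14q + q^2; minimized at q = 7, giving min AVC = $18. That is the shutdown price.
ATC = 600/q + 67 - 14q + q^2. Setting dATC/dq = −600/q^2 − 14 + 2q = 0 gives q = 10 (since 2·10^3 − 14·10^2 = 600).
min ATC = 600/10 + 67 − 14·10 + 10^2 = $87. That is the break-even price.
For $18 ≤ P < $87 the firm produces at a loss; below $18 it shuts down.

Shutdown price = $18; break-even price = $87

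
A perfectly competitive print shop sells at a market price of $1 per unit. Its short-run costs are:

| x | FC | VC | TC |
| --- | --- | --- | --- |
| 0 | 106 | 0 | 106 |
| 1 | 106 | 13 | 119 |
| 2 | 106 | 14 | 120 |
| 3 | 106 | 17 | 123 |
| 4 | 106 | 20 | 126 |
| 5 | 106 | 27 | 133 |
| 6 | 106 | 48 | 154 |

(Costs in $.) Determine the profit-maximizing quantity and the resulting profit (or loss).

Profit at each row (π = 1x − TC): x=0: -106; x=1: -118; x=2: -118; x=3: -120; x=4: -122; x=5: -128; x=6: -148.
Profit is highest at x = 0. Equivalently, the lowest AVC in the table is 20/4 ≈ $5 at x = 4, and P = $1 falls below it — price never covers variable cost, so the firm shuts down and loses only its fixed cost.

x = 0 (shut down); profit = -$106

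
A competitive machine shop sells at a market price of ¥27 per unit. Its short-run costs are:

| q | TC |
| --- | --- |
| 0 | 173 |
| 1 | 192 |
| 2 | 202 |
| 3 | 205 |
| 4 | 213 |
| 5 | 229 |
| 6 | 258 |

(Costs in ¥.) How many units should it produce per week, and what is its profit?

Profit at each row (π = 27q − TC): q=0: -173; q=1: -165; q=2: -148; q=3: -124; q=4: -105; q=5: -94; q=6: -96.
Profit is maximized at q = 5. AVC there is 56/5 = ¥11.20 ≤ P, so producing beats shutting down (which would give -¥173).

q = 5; profit = -¥94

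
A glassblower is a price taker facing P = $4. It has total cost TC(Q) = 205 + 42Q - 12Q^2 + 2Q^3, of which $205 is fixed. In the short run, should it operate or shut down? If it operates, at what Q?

Shut down

Strip out fixed cost: VC = 42Q - 12Q^2 + 2Q^3. Then AVC = 42 - 12Q + 2Q^2 and MC = 42 - 24Q + 6Q^2.
The AVC parabola has its vertex at Q = 12/4 = 3, where AVC = 42 - 12·3 + 2·3^2 = $24.
With P < min AVC ($4 < $24), every unit sold adds to the loss.
The firm minimizes its loss by shutting down and losing only its fixed cost of $205.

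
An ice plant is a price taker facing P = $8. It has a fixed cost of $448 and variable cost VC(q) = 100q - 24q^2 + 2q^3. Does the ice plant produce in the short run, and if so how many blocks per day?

Strip out fixed cost: VC = 100q - 24q^2 + 2q^3. Then AVC = 100 - 24q + 2q^2 and MC = 100 - 48q + 6q^2.
AVC is minimized where dAVC/dq = -24 + 4q = 0, at q = 6; min AVC = 100 - 24·6 + 2·6^2 = $28.
With P < min AVC ($8 < $28), every unit sold adds to the loss.
Best response: produce nothing and absorb the $448 fixed cost.

Shut down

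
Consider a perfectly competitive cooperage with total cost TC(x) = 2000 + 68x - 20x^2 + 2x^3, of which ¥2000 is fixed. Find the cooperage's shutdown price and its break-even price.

Shutdown price = ¥18; break-even price = ¥268

AVC = 68 - 20x + 2x^2; minimized at x = 5, giving min AVC = ¥18. That is the shutdown price.
ATC = 2000/x + 68 - 20x + 2x^2. Setting dATC/dx = −2000/x^2 − 20 + 4x = 0 gives x = 10 (since 4·10^3 − 20·10^2 = 2000).
min ATC = 2000/10 + 68 − 20·10 + 2·10^2 = ¥268. That is the break-even price.
Between these two prices the firm operates at a loss; above ¥268 it earns a profit.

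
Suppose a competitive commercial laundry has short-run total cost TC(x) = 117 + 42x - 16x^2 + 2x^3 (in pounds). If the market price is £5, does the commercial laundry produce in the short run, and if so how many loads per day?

Shut down

Strip out fixed cost: VC = 42x - 16x^2 + 2x^3. Then AVC = 42 - 16x + 2x^2 and MC = 42 - 32x + 6x^2.
The AVC parabola has its vertex at x = 16/4 = 4, where AVC = 42 - 16·4 + 2·4^2 = £10.
P = £5 lies below min AVC = £10; no output level covers variable cost.
The firm minimizes its loss by shutting down and losing only its fixed cost of £117.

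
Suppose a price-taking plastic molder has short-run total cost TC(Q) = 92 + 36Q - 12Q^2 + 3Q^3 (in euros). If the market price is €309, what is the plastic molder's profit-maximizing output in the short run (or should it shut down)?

Produce at Q = 7

From TC, MC = TC'(Q) = 36 - 24Q + 9Q^2 and AVC = VC/Q = 36 - 12Q + 3Q^2.
The AVC parabola has its vertex at Q = 12/6 = 2, where AVC = 36 - 12·2 + 3·2^2 = €24.
Because €309 ≥ €24, revenue can cover variable cost; the firm operates.
Set P = MC: 309 = 36 - 24Q + 9Q^2 → -273 - 24Q + 9Q^2 = 0. The roots are Q = -13/3 and Q = 7; the profit-maximizing output is on the rising part of MC, so Q* = 7.
Check: AVC at Q = 7 is €99 ≤ P, so revenue covers variable cost.
Profit = P·Q − TC = 309·7 − 785 = €1378.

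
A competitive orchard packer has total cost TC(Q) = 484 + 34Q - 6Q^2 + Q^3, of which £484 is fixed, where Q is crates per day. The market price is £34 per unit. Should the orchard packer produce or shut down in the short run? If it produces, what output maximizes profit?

Produce at Q = 4

Variable cost is VC = 34Q - 6Q^2 + Q^3, so AVC = VC/Q = 34 - 6Q + Q^2 and MC = dTC/dQ = 34 - 12Q + 3Q^2.
AVC is minimized where dAVC/dQ = -6 + 2Q = 0, at Q = 3; min AVC = 34 - 6·3 + 3^2 = £25.
P = £34 exceeds min AVC = £25, so the firm stays open.
P = MC gives -12Q + 3Q^2 = 0, with roots 0 and 4. Take the larger (rising MC): Q* = 4.
Check: AVC at Q = 4 is £26 ≤ P, so revenue covers variable cost.
Profit = P·Q − TC = 34·4 − 588 = -£452, a loss, but smaller than the £484 fixed cost the firm would lose by shutting down.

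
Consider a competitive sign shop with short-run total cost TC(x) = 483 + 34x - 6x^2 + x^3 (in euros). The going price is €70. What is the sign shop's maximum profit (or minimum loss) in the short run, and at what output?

Profit = -€267 at x = 6

AVC = 34 - 6x + x^2; min AVC = €25 at x = 3. Since P = €70 ≥ min AVC, the firm produces.
MC = 34 - 12x + 3x^2. Setting P = MC and taking the root on the rising branch gives x* = 6.
TR = 70·6 = 420. TC = 483 + 204 = 687. Profit = 420 − 687 = -€267.
By producing, the firm covers all variable cost plus €216 of fixed cost; shutting down would lose the full €483.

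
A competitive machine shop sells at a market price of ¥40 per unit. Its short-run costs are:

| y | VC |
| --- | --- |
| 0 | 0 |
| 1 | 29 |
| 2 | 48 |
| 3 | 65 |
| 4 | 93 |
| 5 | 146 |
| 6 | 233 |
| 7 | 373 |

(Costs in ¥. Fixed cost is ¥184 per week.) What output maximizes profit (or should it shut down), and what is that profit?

Compute π = P·y − TC at each output: y=0: -184; y=1: -173; y=2: -152; y=3: -129; y=4: -117; y=5: -130; y=6: -177; y=7: -277.
Profit is maximized at y = 4. AVC there is 93/4 = ¥23.25 ≤ P, so producing beats shutting down (which would give -¥184).

y = 4; profit = -¥117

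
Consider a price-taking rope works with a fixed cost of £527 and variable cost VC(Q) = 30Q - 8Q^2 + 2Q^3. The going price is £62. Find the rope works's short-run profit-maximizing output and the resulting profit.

Profit = -£399 at Q = 4

AVC = 30 - 8Q + 2Q^2 has its minimum £22 at Q = 2; price £62 clears that bar, so the firm operates.
MC = 30 - 16Q + 6Q^2. Setting P = MC and taking the root on the rising branch gives Q* = 4.
TR = 62·4 = 248. TC = 527 + 120 = 647. Profit = 248 − 647 = -£399.
By producing, the firm covers all variable cost plus £128 of fixed cost; shutting down would lose the full £527.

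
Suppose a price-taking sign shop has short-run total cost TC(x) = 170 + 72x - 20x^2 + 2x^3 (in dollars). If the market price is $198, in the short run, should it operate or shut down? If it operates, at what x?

Produce at x = 9

Strip out fixed cost: VC = 72x - 20x^2 + 2x^3. Then AVC = 72 - 20x + 2x^2 and MC = 72 - 40x + 6x^2.
The AVC parabola has its vertex at x = 20/4 = 5, where AVC = 72 - 20·5 + 2·5^2 = $22.
Since P = $198 ≥ min AVC = $22, price covers variable cost and the firm should produce.
Set P = MC: 198 = 72 - 40x + 6x^2 → -126 - 40x + 6x^2 = 0. The roots are x = -7/3 and x = 9; the profit-maximizing output is on the rising part of MC, so x* = 9.
Check: AVC at x = 9 is $54 ≤ P, so revenue covers variable cost.
Profit = P·x − TC = 198·9 − 656 = $1126.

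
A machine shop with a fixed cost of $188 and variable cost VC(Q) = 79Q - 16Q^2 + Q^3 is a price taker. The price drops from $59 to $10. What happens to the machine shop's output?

AVC = 79 - 16Q + Q^2, minimized at Q = 8 where min AVC = $15. MC = 79 - 32Q + 3Q^2.
With P = $59 above the shutdown price, P = MC gives Q = 10.
At P = $10 < min AVC = $15, price no longer covers variable cost at any output, so the firm shuts down: Q = 0.

Output falls from 10 to 0 (the firm shuts down)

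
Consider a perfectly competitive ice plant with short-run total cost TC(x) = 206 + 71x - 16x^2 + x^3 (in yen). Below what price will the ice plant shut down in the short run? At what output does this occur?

¥7 per unit, at x = 8

The shutdown price is the minimum of AVC. VC = 71x - 16x^2 + x^3, so AVC = 71 - 16x + x^2.
dAVC/dx = -16 + 2x = 0 gives x = 8. min AVC = 71 - 16·8 + 8^2 = 7.
The firm shuts down for any P below ¥7.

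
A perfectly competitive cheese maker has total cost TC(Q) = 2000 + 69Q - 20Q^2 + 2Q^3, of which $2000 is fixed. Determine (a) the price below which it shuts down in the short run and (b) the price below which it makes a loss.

Shutdown price = min AVC. AVC = 69 - 20Q + 2Q^2, with vertex at Q = 5 and minimum $19.
ATC = 2000/Q + 69 - 20Q + 2Q^2. Setting dATC/dQ = −2000/Q^2 − 20 + 4Q = 0 gives Q = 10 (since 4·10^3 − 20·10^2 = 2000).
min ATC = 2000/10 + 69 − 20·10 + 2·10^2 = $269. That is the break-even price.
For $19 ≤ P < $269 the firm produces at a loss; below $19 it shuts down.

Shutdown price = $19; break-even price = $269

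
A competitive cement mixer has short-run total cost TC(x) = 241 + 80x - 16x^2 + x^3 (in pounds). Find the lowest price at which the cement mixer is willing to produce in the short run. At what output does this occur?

The firm shuts down when price falls below the minimum of average variable cost. AVC = VC/x = 80 - 16x + x^2.
At the minimum of AVC, MC = AVC. MC = 80 - 32x + 3x^2; setting MC = AVC gives 2x^2 - 16x = 0, so x = 8. min AVC = 16.
So the shutdown price is £16.

£16 per unit, at x = 8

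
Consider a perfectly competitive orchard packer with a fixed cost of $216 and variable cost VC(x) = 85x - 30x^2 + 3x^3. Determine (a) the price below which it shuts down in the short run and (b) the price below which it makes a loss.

Shutdown price = $10; break-even price = $49

AVC = 85 - 30x + 3x^2; minimized at x = 5, giving min AVC = $10. That is the shutdown price.
ATC = 216/x + 85 - 30x + 3x^2. Setting dATC/dx = −216/x^2 − 30 + 6x = 0 gives x = 6 (since 6·6^3 − 30·6^2 = 216).
min ATC = 216/6 + 85 − 30·6 + 3·6^2 = $49. That is the break-even price.
For $10 ≤ P < $49 the firm produces at a loss; below $10 it shuts down.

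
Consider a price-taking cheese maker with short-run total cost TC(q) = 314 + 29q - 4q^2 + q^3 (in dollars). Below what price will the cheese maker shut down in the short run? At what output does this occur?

$25 per unit, at q = 2

The firm shuts down when price falls below the minimum of average variable cost. AVC = VC/q = 29 - 4q + q^2.
dAVC/dq = -4 + 2q = 0 gives q = 2. min AVC = 29 - 4·2 + 2^2 = 25.
So the shutdown price is $25.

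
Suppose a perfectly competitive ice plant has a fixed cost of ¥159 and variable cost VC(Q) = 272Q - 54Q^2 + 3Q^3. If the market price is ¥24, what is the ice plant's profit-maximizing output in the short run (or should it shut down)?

Strip out fixed cost: VC = 272Q - 54Q^2 + 3Q^3. Then AVC = 272 - 54Q + 3Q^2 and MC = 272 - 108Q + 9Q^2.
AVC is minimized where dAVC/dQ = -54 + 6Q = 0, at Q = 9; min AVC = 272 - 54·9 + 3·9^2 = ¥29.
P = ¥24 lies below min AVC = ¥29; no output level covers variable cost.
Shutting down limits the loss to fixed cost, ¥159.

Shut down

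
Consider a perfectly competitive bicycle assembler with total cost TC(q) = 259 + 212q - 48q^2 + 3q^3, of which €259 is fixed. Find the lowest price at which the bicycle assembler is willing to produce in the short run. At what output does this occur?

The shutdown price is the minimum of AVC. VC = 212q - 48q^2 + 3q^3, so AVC = 212 - 48q + 3q^2.
dAVC/dq = -48 + 6q = 0 gives q = 8. min AVC = 212 - 48·8 + 3·8^2 = 20.
For P < €20 the firm produces nothing.

€20 per unit, at q = 8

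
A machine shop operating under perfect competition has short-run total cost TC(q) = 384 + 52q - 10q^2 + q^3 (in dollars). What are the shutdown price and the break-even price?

Shutdown price = min AVC. AVC = 52 - 10q + q^2, with vertex at q = 5 and minimum $27.
ATC = 384/q + 52 - 10q + q^2. Setting dATC/dq = −384/q^2 − 10 + 2q = 0 gives q = 8 (since 2·8^3 − 10·8^2 = 384).
min ATC = 384/8 + 52 − 10·8 + 8^2 = $84. That is the break-even price.
Between these two prices the firm operates at a loss; above $84 it earns a profit.

Shutdown price = $27; break-even price = $84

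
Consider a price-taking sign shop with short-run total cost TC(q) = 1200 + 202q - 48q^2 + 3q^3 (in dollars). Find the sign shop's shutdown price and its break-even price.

AVC = 202 - 48q + 3q^2; minimized at q = 8, giving min AVC = $10. That is the shutdown price.
ATC = 1200/q + 202 - 48q + 3q^2. Setting dATC/dq = −1200/q^2 − 48 + 6q = 0 gives q = 10 (since 6·10^3 − 48·10^2 = 1200).
min ATC = 1200/10 + 202 − 48·10 + 3·10^2 = $142. That is the break-even price.
For $10 ≤ P < $142 the firm produces at a loss; below $10 it shuts down.

Shutdown price = $10; break-even price = $142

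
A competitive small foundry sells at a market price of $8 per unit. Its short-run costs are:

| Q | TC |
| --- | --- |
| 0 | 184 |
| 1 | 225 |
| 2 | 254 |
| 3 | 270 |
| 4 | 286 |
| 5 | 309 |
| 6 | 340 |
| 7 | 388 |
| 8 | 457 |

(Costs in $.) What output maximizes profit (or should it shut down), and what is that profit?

Tabulate TR − TC: Q=0: -184; Q=1: -217; Q=2: -238; Q=3: -246; Q=4: -254; Q=5: -269; Q=6: -292; Q=7: -332; Q=8: -393.
Profit is highest at Q = 0. Equivalently, the lowest AVC in the table is 125/5 ≈ $25 at Q = 5, and P = $8 falls below it — price never covers variable cost, so the firm shuts down and loses only its fixed cost.

Q = 0 (shut down); profit = -$184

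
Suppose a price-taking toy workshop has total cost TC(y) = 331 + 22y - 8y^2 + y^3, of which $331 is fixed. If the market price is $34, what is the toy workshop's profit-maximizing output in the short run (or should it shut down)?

Produce at y = 6

Strip out fixed cost: VC = 22y - 8y^2 + y^3. Then AVC = 22 - 8y + y^2 and MC = 22 - 16y + 3y^2.
The AVC parabola has its vertex at y = 8/2 = 4, where AVC = 22 - 8·4 + 4^2 = $6.
P = $34 exceeds min AVC = $6, so the firm stays open.
Solving P = MC: -12 - 16y + 3y^2 = 0 ⇒ y = -2/3 or 6. On the upward-sloping branch, y* = 6.
Check: AVC at y = 6 is $10 ≤ P, so revenue covers variable cost.
Profit = P·y − TC = 34·6 − 391 = -$187, a loss, but smaller than the $331 fixed cost the firm would lose by shutting down.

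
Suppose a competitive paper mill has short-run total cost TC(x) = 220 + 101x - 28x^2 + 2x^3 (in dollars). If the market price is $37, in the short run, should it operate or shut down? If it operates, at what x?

Variable cost is VC = 101x - 28x^2 + 2x^3, so AVC = VC/x = 101 - 28x + 2x^2 and MC = dTC/dx = 101 - 56x + 6x^2.
The AVC parabola has its vertex at x = 28/4 = 7, where AVC = 101 - 28·7 + 2·7^2 = $3.
Since P = $37 ≥ min AVC = $3, price covers variable cost and the firm should produce.
Solving P = MC: 64 - 56x + 6x^2 = 0 ⇒ x = 4/3 or 8. On the upward-sloping branch, x* = 8.
Check: AVC at x = 8 is $5 ≤ P, so revenue covers variable cost.
Profit = P·x − TC = 37·8 − 260 = $36.

Produce at x = 8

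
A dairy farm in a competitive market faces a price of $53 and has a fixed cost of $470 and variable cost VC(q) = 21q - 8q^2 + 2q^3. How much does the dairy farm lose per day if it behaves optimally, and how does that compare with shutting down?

AVC = 21 - 8q + 2q^2; min AVC = $13 at q = 2. Since P = $53 ≥ min AVC, the firm produces.
MC = 21 - 16q + 6q^2. Setting P = MC and taking the root on the rising branch gives q* = 4.
TR = 53·4 = 212. TC = 470 + 84 = 554. Profit = 212 − 554 = -$342.
By producing, the firm covers all variable cost plus $128 of fixed cost; shutting down would lose the full $470.

Profit = -$342 at q = 4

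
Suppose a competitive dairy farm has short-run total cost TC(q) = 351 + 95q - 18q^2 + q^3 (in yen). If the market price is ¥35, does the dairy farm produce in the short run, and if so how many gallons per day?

Produce at q = 10

Variable cost is VC = 95q - 18q^2 + q^3, so AVC = VC/q = 95 - 18q + q^2 and MC = dTC/dq = 95 - 36q + 3q^2.
AVC is minimized where dAVC/dq = -18 + 2q = 0, at q = 9; min AVC = 95 - 18·9 + 9^2 = ¥14.
Since P = ¥35 ≥ min AVC = ¥14, price covers variable cost and the firm should produce.
Set P = MC: 35 = 95 - 36q + 3q^2 → 60 - 36q + 3q^2 = 0. The roots are q = 2 and q = 10; the profit-maximizing output is on the rising part of MC, so q* = 10.
Check: AVC at q = 10 is ¥15 ≤ P, so revenue covers variable cost.
Profit = P·q − TC = 35·10 − 501 = -¥151, a loss, but smaller than the ¥351 fixed cost the firm would lose by shutting down.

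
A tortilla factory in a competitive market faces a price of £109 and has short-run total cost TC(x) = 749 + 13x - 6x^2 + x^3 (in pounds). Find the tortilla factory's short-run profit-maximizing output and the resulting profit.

Profit = -£109 at x = 8

AVC = 13 - 6x + x^2; min AVC = £4 at x = 3. Since P = £109 ≥ min AVC, the firm produces.
MC = 13 - 12x + 3x^2. Setting P = MC and taking the root on the rising branch gives x* = 8.
TR = 109·8 = 872. TC = 749 + 232 = 981. Profit = 872 − 981 = -£109.
By producing, the firm covers all variable cost plus £640 of fixed cost; shutting down would lose the full £749.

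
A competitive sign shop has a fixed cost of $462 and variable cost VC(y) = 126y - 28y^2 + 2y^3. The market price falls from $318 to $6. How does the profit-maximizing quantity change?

AVC = 126 - 28y + 2y^2, minimized at y = 7 where min AVC = $28. MC = 126 - 56y + 6y^2.
At P = $318 ≥ min AVC, set P = MC on the rising branch: y = 12.
At P = $6 < min AVC = $28, price no longer covers variable cost at any output, so the firm shuts down: y = 0.

Output falls from 12 to 0 (the firm shuts down)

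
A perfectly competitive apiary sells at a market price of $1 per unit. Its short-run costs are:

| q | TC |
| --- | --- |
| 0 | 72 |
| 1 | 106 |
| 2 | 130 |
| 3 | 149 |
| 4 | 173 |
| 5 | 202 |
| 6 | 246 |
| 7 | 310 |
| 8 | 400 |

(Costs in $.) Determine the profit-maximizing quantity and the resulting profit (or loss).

Profit at each row (π = 1q − TC): q=0: -72; q=1: -105; q=2: -128; q=3: -146; q=4: -169; q=5: -197; q=6: -240; q=7: -303; q=8: -392.
Profit is highest at q = 0. Equivalently, the lowest AVC in the table is 101/4 ≈ $25.25 at q = 4, and P = $1 falls below it — price never covers variable cost, so the firm shuts down and loses only its fixed cost.

q = 0 (shut down); profit = -$72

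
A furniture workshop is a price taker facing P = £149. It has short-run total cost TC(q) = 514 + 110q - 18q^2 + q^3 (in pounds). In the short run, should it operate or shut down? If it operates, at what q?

Produce at q = 13

From TC, MC = TC'(q) = 110 - 36q + 3q^2 and AVC = VC/q = 110 - 18q + q^2.
The AVC parabola has its vertex at q = 18/2 = 9, where AVC = 110 - 18·9 + 9^2 = £29.
Because £149 ≥ £29, revenue can cover variable cost; the firm operates.
Solving P = MC: -39 - 36q + 3q^2 = 0 ⇒ q = -1 or 13. On the upward-sloping branch, q* = 13.
Check: AVC at q = 13 is £45 ≤ P, so revenue covers variable cost.
Profit = P·q − TC = 149·13 − 1099 = £838.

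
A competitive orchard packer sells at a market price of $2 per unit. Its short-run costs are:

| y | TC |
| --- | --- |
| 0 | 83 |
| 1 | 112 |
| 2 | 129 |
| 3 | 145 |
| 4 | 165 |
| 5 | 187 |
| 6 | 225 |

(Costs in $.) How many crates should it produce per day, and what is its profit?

Tabulate TR − TC: y=0: -83; y=1: -110; y=2: -125; y=3: -139; y=4: -157; y=5: -177; y=6: -213.
Profit is highest at y = 0. Equivalently, the lowest AVC in the table is 82/4 ≈ $20.50 at y = 4, and P = $2 falls below it — price never covers variable cost, so the firm shuts down and loses only its fixed cost.

y = 0 (shut down); profit = -$83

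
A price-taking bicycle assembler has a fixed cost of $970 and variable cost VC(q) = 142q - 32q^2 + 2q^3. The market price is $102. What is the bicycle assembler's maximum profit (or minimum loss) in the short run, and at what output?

Profit = -$170 at q = 10

AVC = 142 - 32q + 2q^2; min AVC = $14 at q = 8. Since P = $102 ≥ min AVC, the firm produces.
With MC = 142 - 64q + 6q^2, P = MC on the upward-sloping part at q* = 10.
TR = 102·10 = 1020. TC = 970 + 220 = 1190. Profit = 1020 − 1190 = -$170.
By producing, the firm covers all variable cost plus $800 of fixed cost; shutting down would lose the full $970.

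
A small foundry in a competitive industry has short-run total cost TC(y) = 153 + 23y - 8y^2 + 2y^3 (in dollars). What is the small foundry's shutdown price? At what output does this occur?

The shutdown price is the minimum of AVC. VC = 23y - 8y^2 + 2y^3, so AVC = 23 - 8y + 2y^2.
At the minimum of AVC, MC = AVC. MC = 23 - 16y + 6y^2; setting MC = AVC gives 4y^2 - 8y = 0, so y = 2. min AVC = 15.
For P < $15 the firm produces nothing.

$15 per unit, at y = 2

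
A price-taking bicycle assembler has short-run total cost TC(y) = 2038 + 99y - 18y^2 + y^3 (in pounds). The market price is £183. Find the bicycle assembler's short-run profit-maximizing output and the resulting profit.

Profit = -£78 at y = 14

AVC = 99 - 18y + y^2; min AVC = £18 at y = 9. Since P = £183 ≥ min AVC, the firm produces.
With MC = 99 - 36y + 3y^2, P = MC on the upward-sloping part at y* = 14.
TR = 183·14 = 2562. TC = 2038 + 602 = 2640. Profit = 2562 − 2640 = -£78.
Shutting down would mean losing the fixed cost of £2038, so operating at a loss of £78 is better by £1960.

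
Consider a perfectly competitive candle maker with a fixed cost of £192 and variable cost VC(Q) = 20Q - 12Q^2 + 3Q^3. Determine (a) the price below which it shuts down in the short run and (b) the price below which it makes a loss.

Shutdown price = £8; break-even price = £68

AVC = 20 - 12Q + 3Q^2; minimized at Q = 2, giving min AVC = £8. That is the shutdown price.
ATC = 192/Q + 20 - 12Q + 3Q^2. Setting dATC/dQ = −192/Q^2 − 12 + 6Q = 0 gives Q = 4 (since 6·4^3 − 12·4^2 = 192).
min ATC = 192/4 + 20 − 12·4 + 3·4^2 = £68. That is the break-even price.
Between these two prices the firm operates at a loss; above £68 it earns a profit.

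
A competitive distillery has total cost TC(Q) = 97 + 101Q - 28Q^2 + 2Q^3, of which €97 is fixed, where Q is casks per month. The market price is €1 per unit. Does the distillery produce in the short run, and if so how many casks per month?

Variable cost is VC = 101Q - 28Q^2 + 2Q^3, so AVC = VC/Q = 101 - 28Q + 2Q^2 and MC = dTC/dQ = 101 - 56Q + 6Q^2.
AVC hits its minimum where MC = AVC, at Q = 7, giving min AVC = 101 - 28·7 + 2·7^2 = €3.
With P < min AVC (€1 < €3), every unit sold adds to the loss.
Best response: produce nothing and absorb the €97 fixed cost.

Shut down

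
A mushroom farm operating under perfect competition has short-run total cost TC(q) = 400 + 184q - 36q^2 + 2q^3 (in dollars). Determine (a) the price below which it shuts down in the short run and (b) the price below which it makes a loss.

AVC = 184 - 36q + 2q^2; minimized at q = 9, giving min AVC = $22. That is the shutdown price.
ATC = 400/q + 184 - 36q + 2q^2. Setting dATC/dq = −400/q^2 − 36 + 4q = 0 gives q = 10 (since 4·10^3 − 36·10^2 = 400).
min ATC = 400/10 + 184 − 36·10 + 2·10^2 = $64. That is the break-even price.
Between these two prices the firm operates at a loss; above $64 it earns a profit.

Shutdown price = $22; break-even price = $64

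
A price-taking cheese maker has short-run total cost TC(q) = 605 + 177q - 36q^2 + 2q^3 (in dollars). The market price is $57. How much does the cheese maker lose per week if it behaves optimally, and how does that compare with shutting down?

AVC = 177 - 36q + 2q^2 has its minimum $15 at q = 9; price $57 clears that bar, so the firm operates.
MC = 177 - 72q + 6q^2. Setting P = MC and taking the root on the rising branch gives q* = 10.
TR = 57·10 = 570. TC = 605 + 170 = 775. Profit = 570 − 775 = -$205.
Shutting down would mean losing the fixed cost of $605, so operating at a loss of $205 is better by $400.

Profit = -$205 at q = 10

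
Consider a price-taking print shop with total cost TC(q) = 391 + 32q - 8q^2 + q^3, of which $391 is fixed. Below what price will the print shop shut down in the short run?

$16 per unit

Short-run supply begins at min AVC. From VC = 32q - 8q^2 + q^3, AVC = 32 - 8q + q^2.
At the minimum of AVC, MC = AVC. MC = 32 - 16q + 3q^2; setting MC = AVC gives 2q^2 - 8q = 0, so q = 4. min AVC = 16.
For P < $16 the firm produces nothing.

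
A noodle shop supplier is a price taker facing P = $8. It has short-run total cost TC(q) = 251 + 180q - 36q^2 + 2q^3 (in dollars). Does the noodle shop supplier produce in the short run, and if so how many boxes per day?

Shut down

From TC, MC = TC'(q) = 180 - 72q + 6q^2 and AVC = VC/q = 180 - 36q + 2q^2.
AVC hits its minimum where MC = AVC, at q = 9, giving min AVC = 180 - 36·9 + 2·9^2 = $18.
Since P = $8 < min AVC = $18, price fails to cover variable cost at any output.
The firm minimizes its loss by shutting down and losing only its fixed cost of $251.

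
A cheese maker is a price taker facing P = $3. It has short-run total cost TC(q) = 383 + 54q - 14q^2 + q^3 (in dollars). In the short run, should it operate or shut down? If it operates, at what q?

From TC, MC = TC'(q) = 54 - 28q + 3q^2 and AVC = VC/q = 54 - 14q + q^2.
AVC hits its minimum where MC = AVC, at q = 7, giving min AVC = 54 - 14·7 + 7^2 = $5.
P = $3 lies below min AVC = $5; no output level covers variable cost.
Best response: produce nothing and absorb the $383 fixed cost.

Shut down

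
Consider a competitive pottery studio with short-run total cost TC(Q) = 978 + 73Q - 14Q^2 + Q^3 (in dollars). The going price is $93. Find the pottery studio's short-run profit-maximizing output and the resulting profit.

Profit = -$378 at Q = 10

AVC = 73 - 14Q + Q^2 has its minimum $24 at Q = 7; price $93 clears that bar, so the firm operates.
MC = 73 - 28Q + 3Q^2. Setting P = MC and taking the root on the rising branch gives Q* = 10.
TR = 93·10 = 930. TC = 978 + 330 = 1308. Profit = 930 − 1308 = -$378.
That loss of $378 beats the $978 the firm would lose by shutting down; producing recovers $600 of fixed cost.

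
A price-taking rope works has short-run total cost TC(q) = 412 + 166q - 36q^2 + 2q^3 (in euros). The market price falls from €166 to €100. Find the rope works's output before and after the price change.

Output falls from 12 to 11

MC = 166 - 72q + 6q^2; the shutdown threshold is min AVC = €4 (at q = 9).
At P = €166 ≥ min AVC, set P = MC on the rising branch: q = 12.
At P = €100 ≥ min AVC, set P = MC: q = 11. The firm stays open but cuts output.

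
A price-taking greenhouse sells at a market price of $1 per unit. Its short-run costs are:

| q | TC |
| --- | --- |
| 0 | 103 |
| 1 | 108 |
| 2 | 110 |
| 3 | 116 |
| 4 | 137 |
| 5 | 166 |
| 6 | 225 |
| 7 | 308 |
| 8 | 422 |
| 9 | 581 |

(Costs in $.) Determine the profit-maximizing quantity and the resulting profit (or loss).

q = 0 (shut down); profit = -$103

Tabulate TR − TC: q=0: -103; q=1: -107; q=2: -108; q=3: -113; q=4: -133; q=5: -161; q=6: -219; q=7: -301; q=8: -414; q=9: -572.
Profit is highest at q = 0. Equivalently, the lowest AVC in the table is 7/2 ≈ $3.50 at q = 2, and P = $1 falls below it — price never covers variable cost, so the firm shuts down and loses only its fixed cost.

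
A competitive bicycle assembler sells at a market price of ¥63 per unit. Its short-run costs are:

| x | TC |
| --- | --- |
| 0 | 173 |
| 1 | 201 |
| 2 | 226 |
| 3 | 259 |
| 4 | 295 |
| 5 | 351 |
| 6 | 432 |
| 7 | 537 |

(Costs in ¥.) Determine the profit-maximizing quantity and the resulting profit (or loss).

x = 5; profit = -¥36

Tabulate TR − TC: x=0: -173; x=1: -138; x=2: -100; x=3: -70; x=4: -43; x=5: -36; x=6: -54; x=7: -96.
Profit is maximized at x = 5. AVC there is 178/5 = ¥35.60 ≤ P, so producing beats shutting down (which would give -¥173).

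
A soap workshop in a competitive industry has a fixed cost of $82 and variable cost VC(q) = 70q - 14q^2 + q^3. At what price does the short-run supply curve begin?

Short-run supply begins at min AVC. From VC = 70q - 14q^2 + q^3, AVC = 70 - 14q + q^2.
dAVC/dq = -14 + 2q = 0 gives q = 7. min AVC = 70 - 14·7 + 7^2 = 21.
For P < $21 the firm produces nothing.

$21 per unit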